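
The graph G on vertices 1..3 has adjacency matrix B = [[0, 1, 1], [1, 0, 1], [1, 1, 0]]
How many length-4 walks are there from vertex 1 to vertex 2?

5

The number of length-4 walks from vertex 1 to vertex 2 is entry (1,2) of B⁴, where B is the adjacency matrix.
B² = [[2, 1, 1], [1, 2, 1], [1, 1, 2]]
B³ = [[2, 3, 3], [3, 2, 3], [3, 3, 2]]
B⁴ = [[6, 5, 5], [5, 6, 5], [5, 5, 6]]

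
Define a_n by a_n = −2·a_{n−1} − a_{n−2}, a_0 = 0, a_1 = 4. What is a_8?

With companion matrix T = [[−2, −1], [1, 0]], [a_n, a_{n−1}]ᵀ = T·[a_{n−1}, a_{n−2}]ᵀ, so [a_8, a_7]ᵀ = T⁷·[a_1, a_0]ᵀ.
T⁷ = [[−8, −7], [7, 6]], giving [a_8, a_7]ᵀ = [[−32], [28]].

−32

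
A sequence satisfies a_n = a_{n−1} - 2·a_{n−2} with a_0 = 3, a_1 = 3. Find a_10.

With companion matrix C = [[1, -2], [1, 0]], [a_n, a_{n−1}]ᵀ = C·[a_{n−1}, a_{n−2}]ᵀ, so [a_10, a_9]ᵀ = C^9·[a_1, a_0]ᵀ.
C^9 = [[-11, 34], [-17, 6]], giving [a_10, a_9]ᵀ = [[69], [-33]].

69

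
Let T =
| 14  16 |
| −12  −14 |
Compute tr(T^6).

128

tr T = 0 and det T = −4, so the characteristic polynomial is λ² − (0)λ + (−4) with roots −2 and 2.
Eigenvectors give P = [[−1, 4], [1, −3]] with P⁻¹ = [[3, 4], [1, 1]], and T = P·diag(−2, 2)·P⁻¹.
Then T^6 = P·diag(64, 64)·P⁻¹ = [[−64, 256], [64, −192]] · [[3, 4], [1, 1]] = [[64, 0], [0, 64]].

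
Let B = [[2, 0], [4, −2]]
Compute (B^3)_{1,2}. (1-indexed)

0

B^2 = [[4, 0], [0, 4]]
B^3 = [[8, 0], [16, −8]]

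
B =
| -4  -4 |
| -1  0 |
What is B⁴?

B² = [[20, 16], [4, 4]]
B³ = [[-96, -80], [-20, -16]]
B⁴ = [[464, 384], [96, 80]]

[[464, 384], [96, 80]]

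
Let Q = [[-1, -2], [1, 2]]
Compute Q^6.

Q² = Q (a projection; rank 1, trace 1), so Q^6 = Q.

[[-1, -2], [1, 2]]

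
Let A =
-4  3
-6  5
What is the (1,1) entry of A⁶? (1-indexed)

-62

tr A = 1 and det A = -2, so the characteristic polynomial is λ² − (1)λ + (-2) with roots 2 and -1.
Eigenvectors give P = [[-1, -1], [-2, -1]] with P⁻¹ = [[1, -1], [-2, 1]], and A = P·diag(2, -1)·P⁻¹.
Then A⁶ = P·diag(64, 1)·P⁻¹ = [[-64, -1], [-128, -1]] · [[1, -1], [-2, 1]] = [[-62, 63], [-126, 127]].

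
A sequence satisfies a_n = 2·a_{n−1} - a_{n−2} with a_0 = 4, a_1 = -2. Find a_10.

-56

With companion matrix B = [[2, -1], [1, 0]], [a_n, a_{n−1}]ᵀ = B·[a_{n−1}, a_{n−2}]ᵀ, so [a_10, a_9]ᵀ = B^9·[a_1, a_0]ᵀ.
B^9 = [[10, -9], [9, -8]], giving [a_10, a_9]ᵀ = [[-56], [-50]].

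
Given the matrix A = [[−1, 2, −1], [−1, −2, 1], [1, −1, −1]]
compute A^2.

[[−2, −5, 4], [4, 1, −2], [−1, 5, −1]]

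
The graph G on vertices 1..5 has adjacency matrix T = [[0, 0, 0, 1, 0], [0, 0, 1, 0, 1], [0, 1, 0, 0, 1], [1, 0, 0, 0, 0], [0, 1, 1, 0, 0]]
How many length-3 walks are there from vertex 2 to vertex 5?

The number of length-3 walks from vertex 2 to vertex 5 is entry (2,5) of T³, where T is the adjacency matrix.
T² = [[1, 0, 0, 0, 0], [0, 2, 1, 0, 1], [0, 1, 2, 0, 1], [0, 0, 0, 1, 0], [0, 1, 1, 0, 2]]
T³ = [[0, 0, 0, 1, 0], [0, 2, 3, 0, 3], [0, 3, 2, 0, 3], [1, 0, 0, 0, 0], [0, 3, 3, 0, 2]]

3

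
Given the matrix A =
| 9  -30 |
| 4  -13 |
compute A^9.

[[98409, -295230], [39364, -118093]]

tr A = -4 and det A = 3, so the characteristic polynomial is λ² − (-4)λ + (3) with roots -3 and -1.
Eigenvectors give P = [[-5, 3], [-2, 1]] with P⁻¹ = [[1, -3], [2, -5]], and A = P·diag(-3, -1)·P⁻¹.
Then A^9 = P·diag(-19683, -1)·P⁻¹ = [[98415, -3], [39366, -1]] · [[1, -3], [2, -5]] = [[98409, -295230], [39364, -118093]].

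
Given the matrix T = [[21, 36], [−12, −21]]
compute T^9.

tr T = 0 and det T = −9, so the characteristic polynomial is λ² − (0)λ + (−9) with roots 3 and −3.
Eigenvectors give P = [[−2, −3], [1, 2]] with P⁻¹ = [[−2, −3], [1, 2]], and T = P·diag(3, −3)·P⁻¹.
Then T^9 = P·diag(19683, −19683)·P⁻¹ = [[−39366, 59049], [19683, −39366]] · [[−2, −3], [1, 2]] = [[137781, 236196], [−78732, −137781]].

[[137781, 236196], [−78732, −137781]]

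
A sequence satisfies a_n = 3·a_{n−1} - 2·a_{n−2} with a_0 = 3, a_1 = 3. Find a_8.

With companion matrix C = [[3, -2], [1, 0]], [a_n, a_{n−1}]ᵀ = C·[a_{n−1}, a_{n−2}]ᵀ, so [a_8, a_7]ᵀ = C^7·[a_1, a_0]ᵀ.
C^7 = [[255, -254], [127, -126]], giving [a_8, a_7]ᵀ = [[3], [3]].

3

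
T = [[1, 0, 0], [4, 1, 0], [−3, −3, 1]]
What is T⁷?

[[1, 0, 0], [28, 1, 0], [−273, −21, 1]]

T = I + N where N = [[0, 0, 0], [4, 0, 0], [−3, −3, 0]] is strictly lower-triangular, so N³ = 0.
(I + N)⁷ = I + 7·N + 21·N² = [[1, 0, 0], [28, 1, 0], [−273, −21, 1]].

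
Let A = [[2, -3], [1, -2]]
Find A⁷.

A² = I (check: tr A = 0 and det A = -1), so A⁷ = A since 7 is odd.

[[2, -3], [1, -2]]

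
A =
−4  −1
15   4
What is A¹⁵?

[[−4, −1], [15, 4]]

A² = I (check: tr A = 0 and det A = −1), so A¹⁵ = A since 15 is odd.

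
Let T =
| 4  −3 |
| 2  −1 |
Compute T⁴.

tr T = 3 and det T = 2, so the characteristic polynomial is λ² − (3)λ + (2) with roots 2 and 1.
Eigenvectors give P = [[3, 1], [2, 1]] with P⁻¹ = [[1, −1], [−2, 3]], and T = P·diag(2, 1)·P⁻¹.
Then T⁴ = P·diag(16, 1)·P⁻¹ = [[48, 1], [32, 1]] · [[1, −1], [−2, 3]] = [[46, −45], [30, −29]].

[[46, −45], [30, −29]]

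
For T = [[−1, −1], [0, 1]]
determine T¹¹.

T² = I (check: tr T = 0 and det T = −1), so T¹¹ = T since 11 is odd.

[[−1, −1], [0, 1]]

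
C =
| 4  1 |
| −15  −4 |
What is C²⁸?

C² = I (check: tr C = 0 and det C = −1), so C²⁸ = I since 28 is even.

[[1, 0], [0, 1]]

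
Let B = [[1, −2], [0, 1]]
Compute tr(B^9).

B = I + N where N = [[0, −2], [0, 0]] is strictly upper-triangular, so N^2 = 0.
(I + N)^9 = I + 9·N = [[1, −18], [0, 1]].

2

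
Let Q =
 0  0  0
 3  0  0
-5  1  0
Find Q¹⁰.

[[0, 0, 0], [0, 0, 0], [0, 0, 0]]

Q is strictly triangular, hence nilpotent: Q³ = 0, so Q¹⁰ = 0.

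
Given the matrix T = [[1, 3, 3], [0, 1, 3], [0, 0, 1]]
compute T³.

T = I + N where N = [[0, 3, 3], [0, 0, 3], [0, 0, 0]] is strictly upper-triangular, so N³ = 0.
(I + N)³ = I + 3·N + 3·N² = [[1, 9, 36], [0, 1, 9], [0, 0, 1]].

[[1, 9, 36], [0, 1, 9], [0, 0, 1]]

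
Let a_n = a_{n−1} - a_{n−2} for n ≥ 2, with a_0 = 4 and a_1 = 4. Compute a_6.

With companion matrix B = [[1, -1], [1, 0]], [a_n, a_{n−1}]ᵀ = B·[a_{n−1}, a_{n−2}]ᵀ, so [a_6, a_5]ᵀ = B⁵·[a_1, a_0]ᵀ.
B⁵ = [[0, 1], [-1, 1]], giving [a_6, a_5]ᵀ = [[4], [0]].

4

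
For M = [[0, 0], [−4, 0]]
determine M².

[[0, 0], [0, 0]]

M is strictly triangular, hence nilpotent: M² = 0, so M² = 0.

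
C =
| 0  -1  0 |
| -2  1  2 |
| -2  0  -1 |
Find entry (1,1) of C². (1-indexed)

2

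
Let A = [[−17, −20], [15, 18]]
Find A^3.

tr A = 1 and det A = −6, so the characteristic polynomial is λ² − (1)λ + (−6) with roots 3 and −2.
Eigenvectors give P = [[−1, 4], [1, −3]] with P⁻¹ = [[3, 4], [1, 1]], and A = P·diag(3, −2)·P⁻¹.
Then A^3 = P·diag(27, −8)·P⁻¹ = [[−27, −32], [27, 24]] · [[3, 4], [1, 1]] = [[−113, −140], [105, 132]].

[[−113, −140], [105, 132]]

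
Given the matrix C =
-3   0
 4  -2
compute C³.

[[-27, 0], [76, -8]]

C² = [[9, 0], [-20, 4]]
C³ = [[-27, 0], [76, -8]]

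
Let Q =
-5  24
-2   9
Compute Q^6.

[[-2183, 8736], [-728, 2913]]

tr Q = 4 and det Q = 3, so the characteristic polynomial is λ² − (4)λ + (3) with roots 3 and 1.
Eigenvectors give P = [[3, 4], [1, 1]] with P⁻¹ = [[-1, 4], [1, -3]], and Q = P·diag(3, 1)·P⁻¹.
Then Q^6 = P·diag(729, 1)·P⁻¹ = [[2187, 4], [729, 1]] · [[-1, 4], [1, -3]] = [[-2183, 8736], [-728, 2913]].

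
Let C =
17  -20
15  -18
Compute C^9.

tr C = -1 and det C = -6, so the characteristic polynomial is λ² − (-1)λ + (-6) with roots -3 and 2.
Eigenvectors give P = [[1, 4], [1, 3]] with P⁻¹ = [[-3, 4], [1, -1]], and C = P·diag(-3, 2)·P⁻¹.
Then C^9 = P·diag(-19683, 512)·P⁻¹ = [[-19683, 2048], [-19683, 1536]] · [[-3, 4], [1, -1]] = [[61097, -80780], [60585, -80268]].

[[61097, -80780], [60585, -80268]]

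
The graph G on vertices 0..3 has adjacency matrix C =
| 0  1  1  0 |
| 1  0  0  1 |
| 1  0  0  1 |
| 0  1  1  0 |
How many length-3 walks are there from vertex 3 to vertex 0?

The number of length-3 walks from vertex 3 to vertex 0 is entry (3,0) of C^3, where C is the adjacency matrix.
C^2 = [[2, 0, 0, 2], [0, 2, 2, 0], [0, 2, 2, 0], [2, 0, 0, 2]]
C^3 = [[0, 4, 4, 0], [4, 0, 0, 4], [4, 0, 0, 4], [0, 4, 4, 0]]

0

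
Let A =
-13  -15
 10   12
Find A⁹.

tr A = -1 and det A = -6, so the characteristic polynomial is λ² − (-1)λ + (-6) with roots -3 and 2.
Eigenvectors give P = [[3, -1], [-2, 1]] with P⁻¹ = [[1, 1], [2, 3]], and A = P·diag(-3, 2)·P⁻¹.
Then A⁹ = P·diag(-19683, 512)·P⁻¹ = [[-59049, -512], [39366, 512]] · [[1, 1], [2, 3]] = [[-60073, -60585], [40390, 40902]].

[[-60073, -60585], [40390, 40902]]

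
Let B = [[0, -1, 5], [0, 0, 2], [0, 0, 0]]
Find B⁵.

B is strictly triangular, hence nilpotent: B³ = 0, so B⁵ = 0.

[[0, 0, 0], [0, 0, 0], [0, 0, 0]]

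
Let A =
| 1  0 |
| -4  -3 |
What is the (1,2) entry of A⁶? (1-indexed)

tr A = -2 and det A = -3, so the characteristic polynomial is λ² − (-2)λ + (-3) with roots 1 and -3.
Eigenvectors give P = [[1, 0], [-1, 1]] with P⁻¹ = [[1, 0], [1, 1]], and A = P·diag(1, -3)·P⁻¹.
Then A⁶ = P·diag(1, 729)·P⁻¹ = [[1, 0], [-1, 729]] · [[1, 0], [1, 1]] = [[1, 0], [728, 729]].

0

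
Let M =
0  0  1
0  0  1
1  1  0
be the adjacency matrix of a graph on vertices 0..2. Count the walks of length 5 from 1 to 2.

The number of length-5 walks from vertex 1 to vertex 2 is entry (1,2) of M⁵, where M is the adjacency matrix.
M² = [[1, 1, 0], [1, 1, 0], [0, 0, 2]]
M³ = [[0, 0, 2], [0, 0, 2], [2, 2, 0]]
M⁴ = [[2, 2, 0], [2, 2, 0], [0, 0, 4]]
M⁵ = [[0, 0, 4], [0, 0, 4], [4, 4, 0]]

4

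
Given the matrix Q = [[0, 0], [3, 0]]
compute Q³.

[[0, 0], [0, 0]]

Q is strictly triangular, hence nilpotent: Q² = 0, so Q³ = 0.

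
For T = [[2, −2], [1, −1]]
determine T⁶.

[[2, −2], [1, −1]]

T² = T (a projection; rank 1, trace 1), so T⁶ = T.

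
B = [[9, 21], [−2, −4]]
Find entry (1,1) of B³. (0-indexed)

tr B = 5 and det B = 6, so the characteristic polynomial is λ² − (5)λ + (6) with roots 2 and 3.
Eigenvectors give P = [[3, −7], [−1, 2]] with P⁻¹ = [[−2, −7], [−1, −3]], and B = P·diag(2, 3)·P⁻¹.
Then B³ = P·diag(8, 27)·P⁻¹ = [[24, −189], [−8, 54]] · [[−2, −7], [−1, −3]] = [[141, 399], [−38, −106]].

−106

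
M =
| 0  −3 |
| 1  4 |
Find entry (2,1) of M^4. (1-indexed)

40

M^2 = [[−3, −12], [4, 13]]
M^3 = [[−12, −39], [13, 40]]
M^4 = [[−39, −120], [40, 121]]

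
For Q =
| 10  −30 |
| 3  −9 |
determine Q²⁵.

Q² = Q (a projection; rank 1, trace 1), so Q²⁵ = Q.

[[10, −30], [3, −9]]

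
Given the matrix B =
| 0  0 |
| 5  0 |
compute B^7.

[[0, 0], [0, 0]]

B is strictly triangular, hence nilpotent: B^2 = 0, so B^7 = 0.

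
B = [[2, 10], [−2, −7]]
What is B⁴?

tr B = −5 and det B = 6, so the characteristic polynomial is λ² − (−5)λ + (6) with roots −2 and −3.
Eigenvectors give P = [[5, −2], [−2, 1]] with P⁻¹ = [[1, 2], [2, 5]], and B = P·diag(−2, −3)·P⁻¹.
Then B⁴ = P·diag(16, 81)·P⁻¹ = [[80, −162], [−32, 81]] · [[1, 2], [2, 5]] = [[−244, −650], [130, 341]].

[[−244, −650], [130, 341]]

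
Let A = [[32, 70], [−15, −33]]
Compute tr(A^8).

6817

tr A = −1 and det A = −6, so the characteristic polynomial is λ² − (−1)λ + (−6) with roots −3 and 2.
Eigenvectors give P = [[2, −7], [−1, 3]] with P⁻¹ = [[−3, −7], [−1, −2]], and A = P·diag(−3, 2)·P⁻¹.
Then A^8 = P·diag(6561, 256)·P⁻¹ = [[13122, −1792], [−6561, 768]] · [[−3, −7], [−1, −2]] = [[−37574, −88270], [18915, 44391]].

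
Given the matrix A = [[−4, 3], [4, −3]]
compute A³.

[[−196, 147], [196, −147]]

A² = [[28, −21], [−28, 21]]
A³ = [[−196, 147], [196, −147]]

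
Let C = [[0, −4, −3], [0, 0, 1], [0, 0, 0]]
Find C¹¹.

[[0, 0, 0], [0, 0, 0], [0, 0, 0]]

C is strictly triangular, hence nilpotent: C³ = 0, so C¹¹ = 0.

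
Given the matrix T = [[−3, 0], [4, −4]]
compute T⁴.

[[81, 0], [−700, 256]]

T² = [[9, 0], [−28, 16]]
T³ = [[−27, 0], [148, −64]]
T⁴ = [[81, 0], [−700, 256]]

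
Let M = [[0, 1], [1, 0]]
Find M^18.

[[1, 0], [0, 1]]

M² = I (check: tr M = 0 and det M = −1), so M^18 = I since 18 is even.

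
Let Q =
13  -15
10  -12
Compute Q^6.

tr Q = 1 and det Q = -6, so the characteristic polynomial is λ² − (1)λ + (-6) with roots -2 and 3.
Eigenvectors give P = [[1, 3], [1, 2]] with P⁻¹ = [[-2, 3], [1, -1]], and Q = P·diag(-2, 3)·P⁻¹.
Then Q^6 = P·diag(64, 729)·P⁻¹ = [[64, 2187], [64, 1458]] · [[-2, 3], [1, -1]] = [[2059, -1995], [1330, -1266]].

[[2059, -1995], [1330, -1266]]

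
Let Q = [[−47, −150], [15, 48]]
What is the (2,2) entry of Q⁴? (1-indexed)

tr Q = 1 and det Q = −6, so the characteristic polynomial is λ² − (1)λ + (−6) with roots 3 and −2.
Eigenvectors give P = [[−3, 10], [1, −3]] with P⁻¹ = [[3, 10], [1, 3]], and Q = P·diag(3, −2)·P⁻¹.
Then Q⁴ = P·diag(81, 16)·P⁻¹ = [[−243, 160], [81, −48]] · [[3, 10], [1, 3]] = [[−569, −1950], [195, 666]].

666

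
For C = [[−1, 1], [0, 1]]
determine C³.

C² = [[1, 0], [0, 1]]
C³ = [[−1, 1], [0, 1]]

[[−1, 1], [0, 1]]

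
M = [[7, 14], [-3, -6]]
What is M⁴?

[[7, 14], [-3, -6]]

M² = M (a projection; rank 1, trace 1), so M⁴ = M.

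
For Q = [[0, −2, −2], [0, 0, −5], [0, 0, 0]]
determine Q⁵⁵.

Q is strictly triangular, hence nilpotent: Q³ = 0, so Q⁵⁵ = 0.

[[0, 0, 0], [0, 0, 0], [0, 0, 0]]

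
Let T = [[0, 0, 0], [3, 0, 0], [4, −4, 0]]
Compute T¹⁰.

[[0, 0, 0], [0, 0, 0], [0, 0, 0]]

T is strictly triangular, hence nilpotent: T³ = 0, so T¹⁰ = 0.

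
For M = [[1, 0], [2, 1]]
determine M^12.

M = I + N where N = [[0, 0], [2, 0]] is strictly lower-triangular, so N^2 = 0.
(I + N)^12 = I + 12·N = [[1, 0], [24, 1]].

[[1, 0], [24, 1]]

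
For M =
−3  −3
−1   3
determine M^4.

M^2 = [[12, 0], [0, 12]]
M^3 = [[−36, −36], [−12, 36]]
M^4 = [[144, 0], [0, 144]]

[[144, 0], [0, 144]]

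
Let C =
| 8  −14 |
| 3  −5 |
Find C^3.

[[50, −98], [21, −41]]

tr C = 3 and det C = 2, so the characteristic polynomial is λ² − (3)λ + (2) with roots 1 and 2.
Eigenvectors give P = [[2, −7], [1, −3]] with P⁻¹ = [[−3, 7], [−1, 2]], and C = P·diag(1, 2)·P⁻¹.
Then C^3 = P·diag(1, 8)·P⁻¹ = [[2, −56], [1, −24]] · [[−3, 7], [−1, 2]] = [[50, −98], [21, −41]].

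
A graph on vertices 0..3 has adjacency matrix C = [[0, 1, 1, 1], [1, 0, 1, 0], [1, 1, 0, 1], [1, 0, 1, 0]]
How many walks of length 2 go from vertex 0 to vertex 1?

1

The number of length-2 walks from vertex 0 to vertex 1 is entry (0,1) of C², where C is the adjacency matrix.
C² = [[3, 1, 2, 1], [1, 2, 1, 2], [2, 1, 3, 1], [1, 2, 1, 2]]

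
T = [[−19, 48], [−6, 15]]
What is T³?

[[−235, 624], [−78, 207]]

tr T = −4 and det T = 3, so the characteristic polynomial is λ² − (−4)λ + (3) with roots −3 and −1.
Eigenvectors give P = [[3, −8], [1, −3]] with P⁻¹ = [[3, −8], [1, −3]], and T = P·diag(−3, −1)·P⁻¹.
Then T³ = P·diag(−27, −1)·P⁻¹ = [[−81, 8], [−27, 3]] · [[3, −8], [1, −3]] = [[−235, 624], [−78, 207]].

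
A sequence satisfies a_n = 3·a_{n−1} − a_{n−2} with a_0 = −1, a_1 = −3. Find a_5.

−144

With companion matrix A = [[3, −1], [1, 0]], [a_n, a_{n−1}]ᵀ = A·[a_{n−1}, a_{n−2}]ᵀ, so [a_5, a_4]ᵀ = A⁴·[a_1, a_0]ᵀ.
A⁴ = [[55, −21], [21, −8]], giving [a_5, a_4]ᵀ = [[−144], [−55]].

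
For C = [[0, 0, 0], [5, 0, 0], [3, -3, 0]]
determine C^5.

C is strictly triangular, hence nilpotent: C^3 = 0, so C^5 = 0.

[[0, 0, 0], [0, 0, 0], [0, 0, 0]]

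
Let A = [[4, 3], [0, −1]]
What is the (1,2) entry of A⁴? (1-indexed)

A² = [[16, 9], [0, 1]]
A³ = [[64, 39], [0, −1]]
A⁴ = [[256, 153], [0, 1]]

153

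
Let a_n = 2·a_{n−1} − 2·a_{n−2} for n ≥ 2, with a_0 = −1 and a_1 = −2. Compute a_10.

With companion matrix C = [[2, −2], [1, 0]], [a_n, a_{n−1}]ᵀ = C·[a_{n−1}, a_{n−2}]ᵀ, so [a_10, a_9]ᵀ = C⁹·[a_1, a_0]ᵀ.
C⁹ = [[32, −32], [16, 0]], giving [a_10, a_9]ᵀ = [[−32], [−32]].

−32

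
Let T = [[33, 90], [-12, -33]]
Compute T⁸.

tr T = 0 and det T = -9, so the characteristic polynomial is λ² − (0)λ + (-9) with roots 3 and -3.
Eigenvectors give P = [[-3, -5], [1, 2]] with P⁻¹ = [[-2, -5], [1, 3]], and T = P·diag(3, -3)·P⁻¹.
Then T⁸ = P·diag(6561, 6561)·P⁻¹ = [[-19683, -32805], [6561, 13122]] · [[-2, -5], [1, 3]] = [[6561, 0], [0, 6561]].

[[6561, 0], [0, 6561]]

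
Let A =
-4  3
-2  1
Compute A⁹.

[[-1534, 1533], [-1022, 1021]]

tr A = -3 and det A = 2, so the characteristic polynomial is λ² − (-3)λ + (2) with roots -2 and -1.
Eigenvectors give P = [[3, 1], [2, 1]] with P⁻¹ = [[1, -1], [-2, 3]], and A = P·diag(-2, -1)·P⁻¹.
Then A⁹ = P·diag(-512, -1)·P⁻¹ = [[-1536, -1], [-1024, -1]] · [[1, -1], [-2, 3]] = [[-1534, 1533], [-1022, 1021]].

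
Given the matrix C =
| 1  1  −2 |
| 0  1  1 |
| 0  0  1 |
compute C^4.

C = I + N where N = [[0, 1, −2], [0, 0, 1], [0, 0, 0]] is strictly upper-triangular, so N^3 = 0.
(I + N)^4 = I + 4·N + 6·N^2 = [[1, 4, −2], [0, 1, 4], [0, 0, 1]].

[[1, 4, −2], [0, 1, 4], [0, 0, 1]]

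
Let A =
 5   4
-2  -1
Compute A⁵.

[[485, 484], [-242, -241]]

tr A = 4 and det A = 3, so the characteristic polynomial is λ² − (4)λ + (3) with roots 3 and 1.
Eigenvectors give P = [[-2, 1], [1, -1]] with P⁻¹ = [[-1, -1], [-1, -2]], and A = P·diag(3, 1)·P⁻¹.
Then A⁵ = P·diag(243, 1)·P⁻¹ = [[-486, 1], [243, -1]] · [[-1, -1], [-1, -2]] = [[485, 484], [-242, -241]].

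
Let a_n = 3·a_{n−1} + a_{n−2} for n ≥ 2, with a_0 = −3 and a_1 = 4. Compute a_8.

With companion matrix C = [[3, 1], [1, 0]], [a_n, a_{n−1}]ᵀ = C·[a_{n−1}, a_{n−2}]ᵀ, so [a_8, a_7]ᵀ = C⁷·[a_1, a_0]ᵀ.
C⁷ = [[3927, 1189], [1189, 360]], giving [a_8, a_7]ᵀ = [[12141], [3676]].

12141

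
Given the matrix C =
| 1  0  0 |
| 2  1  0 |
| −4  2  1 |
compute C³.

[[1, 0, 0], [6, 1, 0], [0, 6, 1]]

C = I + N where N = [[0, 0, 0], [2, 0, 0], [−4, 2, 0]] is strictly lower-triangular, so N³ = 0.
(I + N)³ = I + 3·N + 3·N² = [[1, 0, 0], [6, 1, 0], [0, 6, 1]].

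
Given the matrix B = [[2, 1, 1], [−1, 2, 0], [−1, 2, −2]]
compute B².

[[2, 6, 0], [−4, 3, −1], [−2, −1, 3]]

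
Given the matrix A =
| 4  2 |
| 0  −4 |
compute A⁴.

[[256, 0], [0, 256]]

A² = [[16, 0], [0, 16]]
A³ = [[64, 32], [0, −64]]
A⁴ = [[256, 0], [0, 256]]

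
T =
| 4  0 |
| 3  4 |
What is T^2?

[[16, 0], [24, 16]]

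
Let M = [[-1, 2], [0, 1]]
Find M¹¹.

M² = I (check: tr M = 0 and det M = -1), so M¹¹ = M since 11 is odd.

[[-1, 2], [0, 1]]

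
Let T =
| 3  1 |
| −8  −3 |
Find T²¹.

T² = I (check: tr T = 0 and det T = −1), so T²¹ = T since 21 is odd.

[[3, 1], [−8, −3]]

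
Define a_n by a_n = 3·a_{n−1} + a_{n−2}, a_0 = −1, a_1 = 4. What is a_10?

With companion matrix T = [[3, 1], [1, 0]], [a_n, a_{n−1}]ᵀ = T·[a_{n−1}, a_{n−2}]ᵀ, so [a_10, a_9]ᵀ = T⁹·[a_1, a_0]ᵀ.
T⁹ = [[42837, 12970], [12970, 3927]], giving [a_10, a_9]ᵀ = [[158378], [47953]].

158378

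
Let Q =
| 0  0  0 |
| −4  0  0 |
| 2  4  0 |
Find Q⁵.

Q is strictly triangular, hence nilpotent: Q³ = 0, so Q⁵ = 0.

[[0, 0, 0], [0, 0, 0], [0, 0, 0]]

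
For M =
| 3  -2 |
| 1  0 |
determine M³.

[[15, -14], [7, -6]]

tr M = 3 and det M = 2, so the characteristic polynomial is λ² − (3)λ + (2) with roots 2 and 1.
Eigenvectors give P = [[2, 1], [1, 1]] with P⁻¹ = [[1, -1], [-1, 2]], and M = P·diag(2, 1)·P⁻¹.
Then M³ = P·diag(8, 1)·P⁻¹ = [[16, 1], [8, 1]] · [[1, -1], [-1, 2]] = [[15, -14], [7, -6]].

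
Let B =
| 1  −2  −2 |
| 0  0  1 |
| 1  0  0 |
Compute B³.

B² = [[−1, −2, −4], [1, 0, 0], [1, −2, −2]]
B³ = [[−5, 2, 0], [1, −2, −2], [−1, −2, −4]]

[[−5, 2, 0], [1, −2, −2], [−1, −2, −4]]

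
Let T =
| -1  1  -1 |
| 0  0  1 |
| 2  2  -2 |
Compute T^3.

[[9, 7, -10], [-6, -2, 4], [14, 2, -4]]

T^2 = [[-1, -3, 4], [2, 2, -2], [-6, -2, 4]]
T^3 = [[9, 7, -10], [-6, -2, 4], [14, 2, -4]]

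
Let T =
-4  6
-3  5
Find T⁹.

[[-514, 1026], [-513, 1025]]

tr T = 1 and det T = -2, so the characteristic polynomial is λ² − (1)λ + (-2) with roots 2 and -1.
Eigenvectors give P = [[-1, 2], [-1, 1]] with P⁻¹ = [[1, -2], [1, -1]], and T = P·diag(2, -1)·P⁻¹.
Then T⁹ = P·diag(512, -1)·P⁻¹ = [[-512, -2], [-512, -1]] · [[1, -2], [1, -1]] = [[-514, 1026], [-513, 1025]].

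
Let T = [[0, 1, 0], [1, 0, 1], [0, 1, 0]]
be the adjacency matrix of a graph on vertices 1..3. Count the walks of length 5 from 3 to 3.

The number of length-5 walks from vertex 3 to vertex 3 is entry (3,3) of T⁵, where T is the adjacency matrix.
T² = [[1, 0, 1], [0, 2, 0], [1, 0, 1]]
T³ = [[0, 2, 0], [2, 0, 2], [0, 2, 0]]
T⁴ = [[2, 0, 2], [0, 4, 0], [2, 0, 2]]
T⁵ = [[0, 4, 0], [4, 0, 4], [0, 4, 0]]

0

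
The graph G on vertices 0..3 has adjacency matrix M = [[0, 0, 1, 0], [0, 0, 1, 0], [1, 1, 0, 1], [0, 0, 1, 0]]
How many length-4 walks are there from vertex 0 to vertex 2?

0

The number of length-4 walks from vertex 0 to vertex 2 is entry (0,2) of M⁴, where M is the adjacency matrix.
M² = [[1, 1, 0, 1], [1, 1, 0, 1], [0, 0, 3, 0], [1, 1, 0, 1]]
M³ = [[0, 0, 3, 0], [0, 0, 3, 0], [3, 3, 0, 3], [0, 0, 3, 0]]
M⁴ = [[3, 3, 0, 3], [3, 3, 0, 3], [0, 0, 9, 0], [3, 3, 0, 3]]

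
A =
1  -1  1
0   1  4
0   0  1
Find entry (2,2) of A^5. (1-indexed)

1

A = I + N where N = [[0, -1, 1], [0, 0, 4], [0, 0, 0]] is strictly upper-triangular, so N^3 = 0.
(I + N)^5 = I + 5·N + 10·N^2 = [[1, -5, -35], [0, 1, 20], [0, 0, 1]].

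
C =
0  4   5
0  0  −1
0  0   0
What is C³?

[[0, 0, 0], [0, 0, 0], [0, 0, 0]]

C is strictly triangular, hence nilpotent: C³ = 0, so C³ = 0.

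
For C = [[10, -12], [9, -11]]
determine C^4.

tr C = -1 and det C = -2, so the characteristic polynomial is λ² − (-1)λ + (-2) with roots 1 and -2.
Eigenvectors give P = [[-4, 1], [-3, 1]] with P⁻¹ = [[-1, 1], [-3, 4]], and C = P·diag(1, -2)·P⁻¹.
Then C^4 = P·diag(1, 16)·P⁻¹ = [[-4, 16], [-3, 16]] · [[-1, 1], [-3, 4]] = [[-44, 60], [-45, 61]].

[[-44, 60], [-45, 61]]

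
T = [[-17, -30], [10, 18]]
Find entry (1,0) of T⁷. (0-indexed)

tr T = 1 and det T = -6, so the characteristic polynomial is λ² − (1)λ + (-6) with roots 3 and -2.
Eigenvectors give P = [[-3, 2], [2, -1]] with P⁻¹ = [[1, 2], [2, 3]], and T = P·diag(3, -2)·P⁻¹.
Then T⁷ = P·diag(2187, -128)·P⁻¹ = [[-6561, -256], [4374, 128]] · [[1, 2], [2, 3]] = [[-7073, -13890], [4630, 9132]].

4630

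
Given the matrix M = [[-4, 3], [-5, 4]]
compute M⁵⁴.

M² = I (check: tr M = 0 and det M = -1), so M⁵⁴ = I since 54 is even.

[[1, 0], [0, 1]]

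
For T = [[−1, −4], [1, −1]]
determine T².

[[−3, 8], [−2, −3]]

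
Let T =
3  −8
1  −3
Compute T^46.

T² = I (check: tr T = 0 and det T = −1), so T^46 = I since 46 is even.

[[1, 0], [0, 1]]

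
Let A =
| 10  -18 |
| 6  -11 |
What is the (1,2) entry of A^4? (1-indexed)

90

tr A = -1 and det A = -2, so the characteristic polynomial is λ² − (-1)λ + (-2) with roots -2 and 1.
Eigenvectors give P = [[3, 2], [2, 1]] with P⁻¹ = [[-1, 2], [2, -3]], and A = P·diag(-2, 1)·P⁻¹.
Then A^4 = P·diag(16, 1)·P⁻¹ = [[48, 2], [32, 1]] · [[-1, 2], [2, -3]] = [[-44, 90], [-30, 61]].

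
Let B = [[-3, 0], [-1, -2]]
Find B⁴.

tr B = -5 and det B = 6, so the characteristic polynomial is λ² − (-5)λ + (6) with roots -3 and -2.
Eigenvectors give P = [[-1, 0], [-1, -1]] with P⁻¹ = [[-1, 0], [1, -1]], and B = P·diag(-3, -2)·P⁻¹.
Then B⁴ = P·diag(81, 16)·P⁻¹ = [[-81, 0], [-81, -16]] · [[-1, 0], [1, -1]] = [[81, 0], [65, 16]].

[[81, 0], [65, 16]]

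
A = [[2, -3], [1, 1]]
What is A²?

[[1, -9], [3, -2]]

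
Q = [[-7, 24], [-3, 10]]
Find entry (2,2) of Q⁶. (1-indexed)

568

tr Q = 3 and det Q = 2, so the characteristic polynomial is λ² − (3)λ + (2) with roots 2 and 1.
Eigenvectors give P = [[-8, 3], [-3, 1]] with P⁻¹ = [[1, -3], [3, -8]], and Q = P·diag(2, 1)·P⁻¹.
Then Q⁶ = P·diag(64, 1)·P⁻¹ = [[-512, 3], [-192, 1]] · [[1, -3], [3, -8]] = [[-503, 1512], [-189, 568]].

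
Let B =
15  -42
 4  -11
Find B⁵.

[[1695, -5082], [484, -1451]]

tr B = 4 and det B = 3, so the characteristic polynomial is λ² − (4)λ + (3) with roots 3 and 1.
Eigenvectors give P = [[7, -3], [2, -1]] with P⁻¹ = [[1, -3], [2, -7]], and B = P·diag(3, 1)·P⁻¹.
Then B⁵ = P·diag(243, 1)·P⁻¹ = [[1701, -3], [486, -1]] · [[1, -3], [2, -7]] = [[1695, -5082], [484, -1451]].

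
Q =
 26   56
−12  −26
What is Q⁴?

[[16, 0], [0, 16]]

tr Q = 0 and det Q = −4, so the characteristic polynomial is λ² − (0)λ + (−4) with roots 2 and −2.
Eigenvectors give P = [[−7, 2], [3, −1]] with P⁻¹ = [[−1, −2], [−3, −7]], and Q = P·diag(2, −2)·P⁻¹.
Then Q⁴ = P·diag(16, 16)·P⁻¹ = [[−112, 32], [48, −16]] · [[−1, −2], [−3, −7]] = [[16, 0], [0, 16]].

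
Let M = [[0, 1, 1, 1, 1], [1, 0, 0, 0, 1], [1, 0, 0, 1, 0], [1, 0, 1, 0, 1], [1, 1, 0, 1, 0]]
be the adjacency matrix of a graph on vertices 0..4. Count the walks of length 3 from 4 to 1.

The number of length-3 walks from vertex 4 to vertex 1 is entry (4,1) of M^3, where M is the adjacency matrix.
M^2 = [[4, 1, 1, 2, 2], [1, 2, 1, 2, 1], [1, 1, 2, 1, 2], [2, 2, 1, 3, 1], [2, 1, 2, 1, 3]]
M^3 = [[6, 6, 6, 7, 7], [6, 2, 3, 3, 5], [6, 3, 2, 5, 3], [7, 3, 5, 4, 7], [7, 5, 3, 7, 4]]

5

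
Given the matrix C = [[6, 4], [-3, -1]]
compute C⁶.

[[2724, 2660], [-1995, -1931]]

tr C = 5 and det C = 6, so the characteristic polynomial is λ² − (5)λ + (6) with roots 3 and 2.
Eigenvectors give P = [[4, -1], [-3, 1]] with P⁻¹ = [[1, 1], [3, 4]], and C = P·diag(3, 2)·P⁻¹.
Then C⁶ = P·diag(729, 64)·P⁻¹ = [[2916, -64], [-2187, 64]] · [[1, 1], [3, 4]] = [[2724, 2660], [-1995, -1931]].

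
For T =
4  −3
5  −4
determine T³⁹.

T² = I (check: tr T = 0 and det T = −1), so T³⁹ = T since 39 is odd.

[[4, −3], [5, −4]]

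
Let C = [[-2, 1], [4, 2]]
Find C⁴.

[[64, 0], [0, 64]]

C² = [[8, 0], [0, 8]]
C³ = [[-16, 8], [32, 16]]
C⁴ = [[64, 0], [0, 64]]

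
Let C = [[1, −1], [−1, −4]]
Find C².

[[2, 3], [3, 17]]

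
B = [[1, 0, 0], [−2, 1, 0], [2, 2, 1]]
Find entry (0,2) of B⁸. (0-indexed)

0

B = I + N where N = [[0, 0, 0], [−2, 0, 0], [2, 2, 0]] is strictly lower-triangular, so N³ = 0.
(I + N)⁸ = I + 8·N + 28·N² = [[1, 0, 0], [−16, 1, 0], [−96, 16, 1]].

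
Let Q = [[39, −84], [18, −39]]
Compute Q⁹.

[[255879, −551124], [118098, −255879]]

tr Q = 0 and det Q = −9, so the characteristic polynomial is λ² − (0)λ + (−9) with roots 3 and −3.
Eigenvectors give P = [[7, 2], [3, 1]] with P⁻¹ = [[1, −2], [−3, 7]], and Q = P·diag(3, −3)·P⁻¹.
Then Q⁹ = P·diag(19683, −19683)·P⁻¹ = [[137781, −39366], [59049, −19683]] · [[1, −2], [−3, 7]] = [[255879, −551124], [118098, −255879]].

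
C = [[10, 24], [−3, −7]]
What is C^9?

[[4600, 12264], [−1533, −4087]]

tr C = 3 and det C = 2, so the characteristic polynomial is λ² − (3)λ + (2) with roots 2 and 1.
Eigenvectors give P = [[−3, −8], [1, 3]] with P⁻¹ = [[−3, −8], [1, 3]], and C = P·diag(2, 1)·P⁻¹.
Then C^9 = P·diag(512, 1)·P⁻¹ = [[−1536, −8], [512, 3]] · [[−3, −8], [1, 3]] = [[4600, 12264], [−1533, −4087]].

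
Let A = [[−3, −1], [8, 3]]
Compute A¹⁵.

A² = I (check: tr A = 0 and det A = −1), so A¹⁵ = A since 15 is odd.

[[−3, −1], [8, 3]]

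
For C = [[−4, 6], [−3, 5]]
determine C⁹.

[[−514, 1026], [−513, 1025]]

tr C = 1 and det C = −2, so the characteristic polynomial is λ² − (1)λ + (−2) with roots 2 and −1.
Eigenvectors give P = [[1, 2], [1, 1]] with P⁻¹ = [[−1, 2], [1, −1]], and C = P·diag(2, −1)·P⁻¹.
Then C⁹ = P·diag(512, −1)·P⁻¹ = [[512, −2], [512, −1]] · [[−1, 2], [1, −1]] = [[−514, 1026], [−513, 1025]].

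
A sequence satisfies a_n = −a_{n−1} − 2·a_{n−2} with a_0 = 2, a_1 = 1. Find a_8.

−25

With companion matrix A = [[−1, −2], [1, 0]], [a_n, a_{n−1}]ᵀ = A·[a_{n−1}, a_{n−2}]ᵀ, so [a_8, a_7]ᵀ = A⁷·[a_1, a_0]ᵀ.
A⁷ = [[3, −14], [7, 10]], giving [a_8, a_7]ᵀ = [[−25], [27]].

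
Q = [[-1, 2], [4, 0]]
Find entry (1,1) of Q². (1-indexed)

9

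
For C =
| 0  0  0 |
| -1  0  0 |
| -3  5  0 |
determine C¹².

C is strictly triangular, hence nilpotent: C³ = 0, so C¹² = 0.

[[0, 0, 0], [0, 0, 0], [0, 0, 0]]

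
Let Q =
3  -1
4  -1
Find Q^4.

Q^2 = [[5, -2], [8, -3]]
Q^3 = [[7, -3], [12, -5]]
Q^4 = [[9, -4], [16, -7]]

[[9, -4], [16, -7]]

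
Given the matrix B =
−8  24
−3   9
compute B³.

B² = B (a projection; rank 1, trace 1), so B³ = B.

[[−8, 24], [−3, 9]]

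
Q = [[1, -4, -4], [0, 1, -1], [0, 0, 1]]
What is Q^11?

[[1, -44, 176], [0, 1, -11], [0, 0, 1]]

Q = I + N where N = [[0, -4, -4], [0, 0, -1], [0, 0, 0]] is strictly upper-triangular, so N^3 = 0.
(I + N)^11 = I + 11·N + 55·N^2 = [[1, -44, 176], [0, 1, -11], [0, 0, 1]].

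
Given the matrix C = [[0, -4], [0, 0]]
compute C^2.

C is strictly triangular, hence nilpotent: C^2 = 0, so C^2 = 0.

[[0, 0], [0, 0]]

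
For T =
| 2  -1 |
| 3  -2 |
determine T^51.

T² = I (check: tr T = 0 and det T = -1), so T^51 = T since 51 is odd.

[[2, -1], [3, -2]]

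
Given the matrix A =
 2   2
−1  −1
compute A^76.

[[2, 2], [−1, −1]]

A² = A (a projection; rank 1, trace 1), so A^76 = A.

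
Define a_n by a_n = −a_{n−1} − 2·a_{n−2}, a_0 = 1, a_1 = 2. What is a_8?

With companion matrix C = [[−1, −2], [1, 0]], [a_n, a_{n−1}]ᵀ = C·[a_{n−1}, a_{n−2}]ᵀ, so [a_8, a_7]ᵀ = C⁷·[a_1, a_0]ᵀ.
C⁷ = [[3, −14], [7, 10]], giving [a_8, a_7]ᵀ = [[−8], [24]].

−8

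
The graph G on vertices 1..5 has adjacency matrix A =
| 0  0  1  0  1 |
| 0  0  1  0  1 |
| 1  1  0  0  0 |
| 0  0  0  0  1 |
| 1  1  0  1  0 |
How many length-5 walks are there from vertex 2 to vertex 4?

0

The number of length-5 walks from vertex 2 to vertex 4 is entry (2,4) of A⁵, where A is the adjacency matrix.
A² = [[2, 2, 0, 1, 0], [2, 2, 0, 1, 0], [0, 0, 2, 0, 2], [1, 1, 0, 1, 0], [0, 0, 2, 0, 3]]
A³ = [[0, 0, 4, 0, 5], [0, 0, 4, 0, 5], [4, 4, 0, 2, 0], [0, 0, 2, 0, 3], [5, 5, 0, 3, 0]]
A⁴ = [[9, 9, 0, 5, 0], [9, 9, 0, 5, 0], [0, 0, 8, 0, 10], [5, 5, 0, 3, 0], [0, 0, 10, 0, 13]]
A⁵ = [[0, 0, 18, 0, 23], [0, 0, 18, 0, 23], [18, 18, 0, 10, 0], [0, 0, 10, 0, 13], [23, 23, 0, 13, 0]]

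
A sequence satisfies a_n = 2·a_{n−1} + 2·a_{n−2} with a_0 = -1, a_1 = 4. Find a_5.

144

With companion matrix C = [[2, 2], [1, 0]], [a_n, a_{n−1}]ᵀ = C·[a_{n−1}, a_{n−2}]ᵀ, so [a_5, a_4]ᵀ = C⁴·[a_1, a_0]ᵀ.
C⁴ = [[44, 32], [16, 12]], giving [a_5, a_4]ᵀ = [[144], [52]].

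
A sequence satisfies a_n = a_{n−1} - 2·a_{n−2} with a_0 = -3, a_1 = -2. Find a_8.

With companion matrix M = [[1, -2], [1, 0]], [a_n, a_{n−1}]ᵀ = M·[a_{n−1}, a_{n−2}]ᵀ, so [a_8, a_7]ᵀ = M^7·[a_1, a_0]ᵀ.
M^7 = [[-3, -14], [7, -10]], giving [a_8, a_7]ᵀ = [[48], [16]].

48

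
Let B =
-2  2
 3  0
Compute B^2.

[[10, -4], [-6, 6]]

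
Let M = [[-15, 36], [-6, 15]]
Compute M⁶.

[[729, 0], [0, 729]]

tr M = 0 and det M = -9, so the characteristic polynomial is λ² − (0)λ + (-9) with roots 3 and -3.
Eigenvectors give P = [[-2, 3], [-1, 1]] with P⁻¹ = [[1, -3], [1, -2]], and M = P·diag(3, -3)·P⁻¹.
Then M⁶ = P·diag(729, 729)·P⁻¹ = [[-1458, 2187], [-729, 729]] · [[1, -3], [1, -2]] = [[729, 0], [0, 729]].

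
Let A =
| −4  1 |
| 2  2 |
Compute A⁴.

[[332, −48], [−96, 44]]

A² = [[18, −2], [−4, 6]]
A³ = [[−76, 14], [28, 8]]
A⁴ = [[332, −48], [−96, 44]]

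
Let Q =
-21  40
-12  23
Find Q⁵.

[[-1221, 2440], [-732, 1463]]

tr Q = 2 and det Q = -3, so the characteristic polynomial is λ² − (2)λ + (-3) with roots 3 and -1.
Eigenvectors give P = [[-5, 2], [-3, 1]] with P⁻¹ = [[1, -2], [3, -5]], and Q = P·diag(3, -1)·P⁻¹.
Then Q⁵ = P·diag(243, -1)·P⁻¹ = [[-1215, -2], [-729, -1]] · [[1, -2], [3, -5]] = [[-1221, 2440], [-732, 1463]].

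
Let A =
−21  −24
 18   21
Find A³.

[[−189, −216], [162, 189]]

tr A = 0 and det A = −9, so the characteristic polynomial is λ² − (0)λ + (−9) with roots −3 and 3.
Eigenvectors give P = [[4, −1], [−3, 1]] with P⁻¹ = [[1, 1], [3, 4]], and A = P·diag(−3, 3)·P⁻¹.
Then A³ = P·diag(−27, 27)·P⁻¹ = [[−108, −27], [81, 27]] · [[1, 1], [3, 4]] = [[−189, −216], [162, 189]].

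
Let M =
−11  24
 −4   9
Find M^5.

[[−731, 1464], [−244, 489]]

tr M = −2 and det M = −3, so the characteristic polynomial is λ² − (−2)λ + (−3) with roots 1 and −3.
Eigenvectors give P = [[−2, 3], [−1, 1]] with P⁻¹ = [[1, −3], [1, −2]], and M = P·diag(1, −3)·P⁻¹.
Then M^5 = P·diag(1, −243)·P⁻¹ = [[−2, −729], [−1, −243]] · [[1, −3], [1, −2]] = [[−731, 1464], [−244, 489]].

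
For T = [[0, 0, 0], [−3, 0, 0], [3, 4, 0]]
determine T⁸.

T is strictly triangular, hence nilpotent: T³ = 0, so T⁸ = 0.

[[0, 0, 0], [0, 0, 0], [0, 0, 0]]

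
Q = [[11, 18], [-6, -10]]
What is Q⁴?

tr Q = 1 and det Q = -2, so the characteristic polynomial is λ² − (1)λ + (-2) with roots 2 and -1.
Eigenvectors give P = [[2, -3], [-1, 2]] with P⁻¹ = [[2, 3], [1, 2]], and Q = P·diag(2, -1)·P⁻¹.
Then Q⁴ = P·diag(16, 1)·P⁻¹ = [[32, -3], [-16, 2]] · [[2, 3], [1, 2]] = [[61, 90], [-30, -44]].

[[61, 90], [-30, -44]]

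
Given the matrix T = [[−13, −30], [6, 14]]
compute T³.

[[−37, −90], [18, 44]]

tr T = 1 and det T = −2, so the characteristic polynomial is λ² − (1)λ + (−2) with roots 2 and −1.
Eigenvectors give P = [[−2, −5], [1, 2]] with P⁻¹ = [[2, 5], [−1, −2]], and T = P·diag(2, −1)·P⁻¹.
Then T³ = P·diag(8, −1)·P⁻¹ = [[−16, 5], [8, −2]] · [[2, 5], [−1, −2]] = [[−37, −90], [18, 44]].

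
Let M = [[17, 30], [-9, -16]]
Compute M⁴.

[[91, 150], [-45, -74]]

tr M = 1 and det M = -2, so the characteristic polynomial is λ² − (1)λ + (-2) with roots 2 and -1.
Eigenvectors give P = [[-2, -5], [1, 3]] with P⁻¹ = [[-3, -5], [1, 2]], and M = P·diag(2, -1)·P⁻¹.
Then M⁴ = P·diag(16, 1)·P⁻¹ = [[-32, -5], [16, 3]] · [[-3, -5], [1, 2]] = [[91, 150], [-45, -74]].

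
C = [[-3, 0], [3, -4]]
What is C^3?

[[-27, 0], [111, -64]]

C^2 = [[9, 0], [-21, 16]]
C^3 = [[-27, 0], [111, -64]]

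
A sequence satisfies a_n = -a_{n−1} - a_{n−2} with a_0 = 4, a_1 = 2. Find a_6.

With companion matrix C = [[-1, -1], [1, 0]], [a_n, a_{n−1}]ᵀ = C·[a_{n−1}, a_{n−2}]ᵀ, so [a_6, a_5]ᵀ = C⁵·[a_1, a_0]ᵀ.
C⁵ = [[0, 1], [-1, -1]], giving [a_6, a_5]ᵀ = [[4], [-6]].

4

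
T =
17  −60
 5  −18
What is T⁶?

tr T = −1 and det T = −6, so the characteristic polynomial is λ² − (−1)λ + (−6) with roots 2 and −3.
Eigenvectors give P = [[4, 3], [1, 1]] with P⁻¹ = [[1, −3], [−1, 4]], and T = P·diag(2, −3)·P⁻¹.
Then T⁶ = P·diag(64, 729)·P⁻¹ = [[256, 2187], [64, 729]] · [[1, −3], [−1, 4]] = [[−1931, 7980], [−665, 2724]].

[[−1931, 7980], [−665, 2724]]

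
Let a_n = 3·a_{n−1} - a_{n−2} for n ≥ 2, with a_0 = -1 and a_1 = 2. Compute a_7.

898

With companion matrix Q = [[3, -1], [1, 0]], [a_n, a_{n−1}]ᵀ = Q·[a_{n−1}, a_{n−2}]ᵀ, so [a_7, a_6]ᵀ = Q⁶·[a_1, a_0]ᵀ.
Q⁶ = [[377, -144], [144, -55]], giving [a_7, a_6]ᵀ = [[898], [343]].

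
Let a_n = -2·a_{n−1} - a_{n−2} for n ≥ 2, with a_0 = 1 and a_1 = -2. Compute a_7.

With companion matrix T = [[-2, -1], [1, 0]], [a_n, a_{n−1}]ᵀ = T·[a_{n−1}, a_{n−2}]ᵀ, so [a_7, a_6]ᵀ = T⁶·[a_1, a_0]ᵀ.
T⁶ = [[7, 6], [-6, -5]], giving [a_7, a_6]ᵀ = [[-8], [7]].

-8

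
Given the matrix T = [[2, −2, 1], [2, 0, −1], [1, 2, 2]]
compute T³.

T² = [[1, −2, 6], [3, −6, 0], [8, 2, 3]]
T³ = [[4, 10, 15], [−6, −6, 9], [23, −10, 12]]

[[4, 10, 15], [−6, −6, 9], [23, −10, 12]]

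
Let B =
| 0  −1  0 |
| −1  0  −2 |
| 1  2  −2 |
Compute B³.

[[2, 3, −4], [7, 10, −2], [5, 4, 10]]

B² = [[1, 0, 2], [−2, −3, 4], [−4, −5, 0]]
B³ = [[2, 3, −4], [7, 10, −2], [5, 4, 10]]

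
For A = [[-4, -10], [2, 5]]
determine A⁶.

A² = A (a projection; rank 1, trace 1), so A⁶ = A.

[[-4, -10], [2, 5]]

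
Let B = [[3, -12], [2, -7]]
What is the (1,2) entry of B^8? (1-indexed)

39360

tr B = -4 and det B = 3, so the characteristic polynomial is λ² − (-4)λ + (3) with roots -1 and -3.
Eigenvectors give P = [[3, -2], [1, -1]] with P⁻¹ = [[1, -2], [1, -3]], and B = P·diag(-1, -3)·P⁻¹.
Then B^8 = P·diag(1, 6561)·P⁻¹ = [[3, -13122], [1, -6561]] · [[1, -2], [1, -3]] = [[-13119, 39360], [-6560, 19681]].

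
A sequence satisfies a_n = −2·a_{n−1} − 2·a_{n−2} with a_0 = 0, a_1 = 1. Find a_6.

With companion matrix A = [[−2, −2], [1, 0]], [a_n, a_{n−1}]ᵀ = A·[a_{n−1}, a_{n−2}]ᵀ, so [a_6, a_5]ᵀ = A^5·[a_1, a_0]ᵀ.
A^5 = [[8, 8], [−4, 0]], giving [a_6, a_5]ᵀ = [[8], [−4]].

8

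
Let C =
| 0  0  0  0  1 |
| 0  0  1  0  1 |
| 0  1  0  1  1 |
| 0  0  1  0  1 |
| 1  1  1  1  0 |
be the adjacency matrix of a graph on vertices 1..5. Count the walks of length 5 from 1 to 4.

The number of length-5 walks from vertex 1 to vertex 4 is entry (1,4) of C^5, where C is the adjacency matrix.
C^2 = [[1, 1, 1, 1, 0], [1, 2, 1, 2, 1], [1, 1, 3, 1, 2], [1, 2, 1, 2, 1], [0, 1, 2, 1, 4]]
C^3 = [[0, 1, 2, 1, 4], [1, 2, 5, 2, 6], [2, 5, 4, 5, 6], [1, 2, 5, 2, 6], [4, 6, 6, 6, 4]]
C^4 = [[4, 6, 6, 6, 4], [6, 11, 10, 11, 10], [6, 10, 16, 10, 16], [6, 11, 10, 11, 10], [4, 10, 16, 10, 22]]
C^5 = [[4, 10, 16, 10, 22], [10, 20, 32, 20, 38], [16, 32, 36, 32, 42], [10, 20, 32, 20, 38], [22, 38, 42, 38, 40]]

10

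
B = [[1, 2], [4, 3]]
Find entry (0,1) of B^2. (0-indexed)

8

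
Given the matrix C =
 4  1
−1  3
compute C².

[[15, 7], [−7, 8]]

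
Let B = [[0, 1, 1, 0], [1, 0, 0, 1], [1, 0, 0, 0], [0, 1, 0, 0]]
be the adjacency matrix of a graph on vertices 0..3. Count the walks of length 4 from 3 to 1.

0

The number of length-4 walks from vertex 3 to vertex 1 is entry (3,1) of B⁴, where B is the adjacency matrix.
B² = [[2, 0, 0, 1], [0, 2, 1, 0], [0, 1, 1, 0], [1, 0, 0, 1]]
B³ = [[0, 3, 2, 0], [3, 0, 0, 2], [2, 0, 0, 1], [0, 2, 1, 0]]
B⁴ = [[5, 0, 0, 3], [0, 5, 3, 0], [0, 3, 2, 0], [3, 0, 0, 2]]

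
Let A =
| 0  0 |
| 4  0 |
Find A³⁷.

A is strictly triangular, hence nilpotent: A² = 0, so A³⁷ = 0.

[[0, 0], [0, 0]]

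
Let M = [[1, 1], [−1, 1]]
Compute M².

[[0, 2], [−2, 0]]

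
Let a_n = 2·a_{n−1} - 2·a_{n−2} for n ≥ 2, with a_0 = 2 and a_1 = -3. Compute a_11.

With companion matrix Q = [[2, -2], [1, 0]], [a_n, a_{n−1}]ᵀ = Q·[a_{n−1}, a_{n−2}]ᵀ, so [a_11, a_10]ᵀ = Q¹⁰·[a_1, a_0]ᵀ.
Q¹⁰ = [[32, -64], [32, -32]], giving [a_11, a_10]ᵀ = [[-224], [-160]].

-224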